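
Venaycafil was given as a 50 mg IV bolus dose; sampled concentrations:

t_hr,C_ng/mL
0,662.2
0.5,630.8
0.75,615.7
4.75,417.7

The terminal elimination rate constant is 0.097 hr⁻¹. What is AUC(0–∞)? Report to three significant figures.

Trapezoidal AUC_0→4.75:
  [0→0.5]: (662.2+630.8)/2 × 0.5 = 323.25
  [0.5→0.75]: (630.8+615.7)/2 × 0.25 = 155.8125
  [0.75→4.75]: (615.7+417.7)/2 × 4 = 2066.8
  Sum = 2545.8625 ng/mL·hr
Extrapolated tail: C_last / k_e = 417.7 / 0.097 = 4306.186
AUC_0→∞ = 2545.8625 + 4306.186 = 6852.0485 ng/mL·hr

AUC = 6850 ng/mL·hr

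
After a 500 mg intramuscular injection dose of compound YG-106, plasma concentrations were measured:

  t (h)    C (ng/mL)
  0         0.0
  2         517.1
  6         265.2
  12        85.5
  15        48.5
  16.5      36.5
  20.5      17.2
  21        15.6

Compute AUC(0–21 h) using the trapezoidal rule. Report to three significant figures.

AUC = 3510 ng/mL·h

Trapezoidal AUC_0→21:
  [0→2]: (0.0+517.1)/2 × 2 = 517.1
  [2→6]: (517.1+265.2)/2 × 4 = 1564.6
  [6→12]: (265.2+85.5)/2 × 6 = 1052.1
  [12→15]: (85.5+48.5)/2 × 3 = 201.0
  [15→16.5]: (48.5+36.5)/2 × 1.5 = 63.75
  [16.5→20.5]: (36.5+17.2)/2 × 4 = 107.4
  [20.5→21]: (17.2+15.6)/2 × 0.5 = 8.2
  Sum = 3514.15 ng/mL·h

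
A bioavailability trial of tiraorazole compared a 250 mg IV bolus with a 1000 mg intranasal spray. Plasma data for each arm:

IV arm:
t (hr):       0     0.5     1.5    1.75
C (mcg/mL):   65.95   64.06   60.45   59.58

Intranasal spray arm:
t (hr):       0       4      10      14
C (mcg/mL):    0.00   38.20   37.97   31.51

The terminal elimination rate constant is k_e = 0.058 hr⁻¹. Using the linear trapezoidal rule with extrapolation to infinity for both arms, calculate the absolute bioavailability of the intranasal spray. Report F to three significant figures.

Trapezoidal AUC_0→1.75 (IV):
  [0→0.5]: (65.95+64.06)/2 × 0.5 = 32.5025
  [0.5→1.5]: (64.06+60.45)/2 × 1 = 62.255
  [1.5→1.75]: (60.45+59.58)/2 × 0.25 = 15.00375
  Sum = 109.76125 mcg/mL·hr
IV tail: 59.58/0.058 = 1027.241; AUC_iv,0→∞ = 109.76125 + 1027.241 = 1137.00225 mcg/mL·hr
Trapezoidal AUC_0→14 (intranasal spray):
  [0→4]: (0.00+38.20)/2 × 4 = 76.4
  [4→10]: (38.20+37.97)/2 × 6 = 228.51
  [10→14]: (37.97+31.51)/2 × 4 = 138.96
  Sum = 443.87 mcg/mL·hr
intranasal spray tail: 31.51/0.058 = 543.276; AUC_ev,0→∞ = 443.87 + 543.276 = 987.146 mcg/mL·hr
F = (AUC_ev/D_ev)/(AUC_iv/D_iv) = (987.146/1000)/(1137.00225/250) = 0.987146/4.548009 = 0.2171

F = 0.217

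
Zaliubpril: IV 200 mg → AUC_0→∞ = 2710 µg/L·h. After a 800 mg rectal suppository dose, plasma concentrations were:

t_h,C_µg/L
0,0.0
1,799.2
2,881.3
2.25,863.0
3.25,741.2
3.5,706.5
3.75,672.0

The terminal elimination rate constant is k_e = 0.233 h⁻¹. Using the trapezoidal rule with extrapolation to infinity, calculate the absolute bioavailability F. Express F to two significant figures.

F = 0.51

Trapezoidal AUC_0→3.75 (rectal suppository):
  [0→1]: (0.0+799.2)/2 × 1 = 399.6
  [1→2]: (799.2+881.3)/2 × 1 = 840.25
  [2→2.25]: (881.3+863.0)/2 × 0.25 = 218.0375
  [2.25→3.25]: (863.0+741.2)/2 × 1 = 802.1
  [3.25→3.5]: (741.2+706.5)/2 × 0.25 = 180.9625
  [3.5→3.75]: (706.5+672.0)/2 × 0.25 = 172.3125
  Sum = 2613.2625 µg/L·h
Tail: C_last/k_e = 672.0/0.233 = 2884.120
AUC_0→∞ (rectal suppository) = 2613.2625 + 2884.120 = 5497.3825 µg/L·h
F = (AUC_ev/D_ev)/(AUC_iv/D_iv) = (5497.3825/800)/(2710/200) = 6.87173/13.55 = 0.5071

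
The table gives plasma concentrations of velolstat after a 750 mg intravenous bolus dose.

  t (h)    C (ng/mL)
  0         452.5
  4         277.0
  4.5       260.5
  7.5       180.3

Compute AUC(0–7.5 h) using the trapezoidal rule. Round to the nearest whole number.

AUC = 2255 ng/mL·h

Trapezoidal AUC_0→7.5:
  [0→4]: (452.5+277.0)/2 × 4 = 1459.0
  [4→4.5]: (277.0+260.5)/2 × 0.5 = 134.375
  [4.5→7.5]: (260.5+180.3)/2 × 3 = 661.2
  Sum = 2254.575 ng/mL·h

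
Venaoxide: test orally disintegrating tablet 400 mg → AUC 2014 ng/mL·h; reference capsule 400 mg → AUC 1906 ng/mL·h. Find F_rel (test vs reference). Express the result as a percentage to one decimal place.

F_rel = (AUC_test/D_test) / (AUC_ref/D_ref)
      = (2014/400) / (1906/400)
      = 5.035 / 4.765 = 1.0567 = 105.67%

F_rel = 105.7%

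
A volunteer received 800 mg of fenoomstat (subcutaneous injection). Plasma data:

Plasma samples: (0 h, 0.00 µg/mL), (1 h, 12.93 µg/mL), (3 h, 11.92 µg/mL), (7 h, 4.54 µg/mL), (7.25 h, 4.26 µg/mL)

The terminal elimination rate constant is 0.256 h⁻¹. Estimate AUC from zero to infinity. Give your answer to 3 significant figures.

Trapezoidal AUC_0→7.25:
  [0→1]: (0.00+12.93)/2 × 1 = 6.465
  [1→3]: (12.93+11.92)/2 × 2 = 24.85
  [3→7]: (11.92+4.54)/2 × 4 = 32.92
  [7→7.25]: (4.54+4.26)/2 × 0.25 = 1.1
  Sum = 65.335 µg/mL·h
Extrapolated tail: C_last / k_e = 4.26 / 0.256 = 16.641
AUC_0→∞ = 65.335 + 16.641 = 81.976 µg/mL·h

AUC = 82.0 µg/mL·h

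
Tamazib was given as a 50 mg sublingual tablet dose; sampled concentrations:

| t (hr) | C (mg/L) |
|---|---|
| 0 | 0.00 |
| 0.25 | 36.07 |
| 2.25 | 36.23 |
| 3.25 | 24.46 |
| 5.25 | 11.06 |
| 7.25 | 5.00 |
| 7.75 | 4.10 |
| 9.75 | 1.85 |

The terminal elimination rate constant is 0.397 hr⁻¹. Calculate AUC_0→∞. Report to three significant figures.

AUC = 172 mg/L·hr

Trapezoidal AUC_0→9.75:
  [0→0.25]: (0.00+36.07)/2 × 0.25 = 4.50875
  [0.25→2.25]: (36.07+36.23)/2 × 2 = 72.3
  [2.25→3.25]: (36.23+24.46)/2 × 1 = 30.345
  [3.25→5.25]: (24.46+11.06)/2 × 2 = 35.52
  [5.25→7.25]: (11.06+5.00)/2 × 2 = 16.06
  [7.25→7.75]: (5.00+4.10)/2 × 0.5 = 2.275
  [7.75→9.75]: (4.10+1.85)/2 × 2 = 5.95
  Sum = 166.95875 mg/L·hr
Extrapolated tail: C_last / k_e = 1.85 / 0.397 = 4.660
AUC_0→∞ = 166.95875 + 4.660 = 171.61875 mg/L·hr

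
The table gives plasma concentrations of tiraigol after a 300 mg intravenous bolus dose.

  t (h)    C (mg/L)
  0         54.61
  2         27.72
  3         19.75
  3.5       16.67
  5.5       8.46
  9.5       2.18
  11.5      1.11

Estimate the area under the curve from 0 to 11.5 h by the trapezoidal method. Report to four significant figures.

AUC = 164.9 mg/L·h

Trapezoidal AUC_0→11.5:
  [0→2]: (54.61+27.72)/2 × 2 = 82.33
  [2→3]: (27.72+19.75)/2 × 1 = 23.735
  [3→3.5]: (19.75+16.67)/2 × 0.5 = 9.105
  [3.5→5.5]: (16.67+8.46)/2 × 2 = 25.13
  [5.5→9.5]: (8.46+2.18)/2 × 4 = 21.28
  [9.5→11.5]: (2.18+1.11)/2 × 2 = 3.29
  Sum = 164.87 mg/L·h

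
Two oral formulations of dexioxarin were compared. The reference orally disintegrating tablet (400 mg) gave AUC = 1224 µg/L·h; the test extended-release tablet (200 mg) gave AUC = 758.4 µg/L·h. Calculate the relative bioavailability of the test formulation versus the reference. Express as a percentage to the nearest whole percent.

F_rel = (AUC_test/D_test) / (AUC_ref/D_ref)
      = (758.4/200) / (1224/400)
      = 3.792 / 3.06 = 1.2392 = 123.92%

F_rel = 124%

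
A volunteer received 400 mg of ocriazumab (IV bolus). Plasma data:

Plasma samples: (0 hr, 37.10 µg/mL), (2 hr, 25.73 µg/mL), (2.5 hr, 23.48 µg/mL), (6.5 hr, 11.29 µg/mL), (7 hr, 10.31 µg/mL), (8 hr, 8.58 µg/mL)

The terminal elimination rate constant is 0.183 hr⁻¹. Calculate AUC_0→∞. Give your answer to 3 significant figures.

AUC = 206 µg/mL·hr

Trapezoidal AUC_0→8:
  [0→2]: (37.10+25.73)/2 × 2 = 62.83
  [2→2.5]: (25.73+23.48)/2 × 0.5 = 12.3025
  [2.5→6.5]: (23.48+11.29)/2 × 4 = 69.54
  [6.5→7]: (11.29+10.31)/2 × 0.5 = 5.4
  [7→8]: (10.31+8.58)/2 × 1 = 9.445
  Sum = 159.5175 µg/mL·hr
Extrapolated tail: C_last / k_e = 8.58 / 0.183 = 46.885
AUC_0→∞ = 159.5175 + 46.885 = 206.4025 µg/mL·hr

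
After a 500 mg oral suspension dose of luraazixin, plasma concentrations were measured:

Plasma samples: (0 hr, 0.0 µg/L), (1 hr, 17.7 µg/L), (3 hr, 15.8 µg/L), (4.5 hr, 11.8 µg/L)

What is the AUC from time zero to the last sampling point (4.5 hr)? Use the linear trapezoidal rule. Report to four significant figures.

Trapezoidal AUC_0→4.5:
  [0→1]: (0.0+17.7)/2 × 1 = 8.85
  [1→3]: (17.7+15.8)/2 × 2 = 33.5
  [3→4.5]: (15.8+11.8)/2 × 1.5 = 20.7
  Sum = 63.05 µg/L·hr

AUC = 63.05 µg/L·hr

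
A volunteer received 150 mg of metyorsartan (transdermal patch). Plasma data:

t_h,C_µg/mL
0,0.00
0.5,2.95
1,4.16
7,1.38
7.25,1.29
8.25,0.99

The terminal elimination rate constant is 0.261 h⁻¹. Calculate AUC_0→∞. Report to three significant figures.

AUC = 24.4 µg/mL·h

Trapezoidal AUC_0→8.25:
  [0→0.5]: (0.00+2.95)/2 × 0.5 = 0.7375
  [0.5→1]: (2.95+4.16)/2 × 0.5 = 1.7775
  [1→7]: (4.16+1.38)/2 × 6 = 16.62
  [7→7.25]: (1.38+1.29)/2 × 0.25 = 0.33375
  [7.25→8.25]: (1.29+0.99)/2 × 1 = 1.14
  Sum = 20.60875 µg/mL·h
Extrapolated tail: C_last / k_e = 0.99 / 0.261 = 3.793
AUC_0→∞ = 20.60875 + 3.793 = 24.40175 µg/mL·h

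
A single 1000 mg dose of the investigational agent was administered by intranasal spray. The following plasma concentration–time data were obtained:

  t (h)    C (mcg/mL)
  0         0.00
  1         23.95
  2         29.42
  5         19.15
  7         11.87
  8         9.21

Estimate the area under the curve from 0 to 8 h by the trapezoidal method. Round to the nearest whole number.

Trapezoidal AUC_0→8:
  [0→1]: (0.00+23.95)/2 × 1 = 11.975
  [1→2]: (23.95+29.42)/2 × 1 = 26.685
  [2→5]: (29.42+19.15)/2 × 3 = 72.855
  [5→7]: (19.15+11.87)/2 × 2 = 31.02
  [7→8]: (11.87+9.21)/2 × 1 = 10.54
  Sum = 153.075 mcg/mL·h

AUC = 153 mcg/mL·h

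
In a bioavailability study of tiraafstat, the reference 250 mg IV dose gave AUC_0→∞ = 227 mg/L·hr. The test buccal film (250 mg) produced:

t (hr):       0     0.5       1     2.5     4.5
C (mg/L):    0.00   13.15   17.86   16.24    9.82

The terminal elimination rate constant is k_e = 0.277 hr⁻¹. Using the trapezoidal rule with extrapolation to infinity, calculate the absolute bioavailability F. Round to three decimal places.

F = 0.432

Trapezoidal AUC_0→4.5 (buccal film):
  [0→0.5]: (0.00+13.15)/2 × 0.5 = 3.2875
  [0.5→1]: (13.15+17.86)/2 × 0.5 = 7.7525
  [1→2.5]: (17.86+16.24)/2 × 1.5 = 25.575
  [2.5→4.5]: (16.24+9.82)/2 × 2 = 26.06
  Sum = 62.675 mg/L·hr
Tail: C_last/k_e = 9.82/0.277 = 35.451
AUC_0→∞ (buccal film) = 62.675 + 35.451 = 98.126 mg/L·hr
F = (AUC_ev/D_ev)/(AUC_iv/D_iv) = (98.126/250)/(227/250) = 0.392504/0.908 = 0.4323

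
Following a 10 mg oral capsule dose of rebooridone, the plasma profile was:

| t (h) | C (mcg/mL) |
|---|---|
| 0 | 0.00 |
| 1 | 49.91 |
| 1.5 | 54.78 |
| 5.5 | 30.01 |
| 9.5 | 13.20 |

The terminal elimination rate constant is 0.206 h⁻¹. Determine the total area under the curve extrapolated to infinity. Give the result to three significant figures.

AUC = 371 mcg/mL·h

Trapezoidal AUC_0→9.5:
  [0→1]: (0.00+49.91)/2 × 1 = 24.955
  [1→1.5]: (49.91+54.78)/2 × 0.5 = 26.1725
  [1.5→5.5]: (54.78+30.01)/2 × 4 = 169.58
  [5.5→9.5]: (30.01+13.20)/2 × 4 = 86.42
  Sum = 307.1275 mcg/mL·h
Extrapolated tail: C_last / k_e = 13.20 / 0.206 = 64.078
AUC_0→∞ = 307.1275 + 64.078 = 371.2055 mcg/mL·h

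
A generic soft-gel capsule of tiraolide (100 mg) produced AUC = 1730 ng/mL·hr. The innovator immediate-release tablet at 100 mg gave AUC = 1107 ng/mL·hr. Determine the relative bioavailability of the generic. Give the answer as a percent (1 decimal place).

F_rel = 156.3%

F_rel = (AUC_test/D_test) / (AUC_ref/D_ref)
      = (1730/100) / (1107/100)
      = 17.3 / 11.07 = 1.5628 = 156.28%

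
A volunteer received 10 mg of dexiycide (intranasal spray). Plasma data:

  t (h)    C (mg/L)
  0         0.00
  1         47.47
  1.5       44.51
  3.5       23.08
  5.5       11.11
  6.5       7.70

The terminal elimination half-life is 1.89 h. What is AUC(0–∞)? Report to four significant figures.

AUC = 178.9 mg/L·h

Trapezoidal AUC_0→6.5:
  [0→1]: (0.00+47.47)/2 × 1 = 23.735
  [1→1.5]: (47.47+44.51)/2 × 0.5 = 22.995
  [1.5→3.5]: (44.51+23.08)/2 × 2 = 67.59
  [3.5→5.5]: (23.08+11.11)/2 × 2 = 34.19
  [5.5→6.5]: (11.11+7.70)/2 × 1 = 9.405
  Sum = 157.915 mg/L·h
k_e = ln2 / t½ = 0.693147 / 1.89 = 0.3667 h^-1
Extrapolated tail: C_last / k_e = 7.70 / 0.3667 = 20.998
AUC_0→∞ = 157.915 + 20.998 = 178.913 mg/L·h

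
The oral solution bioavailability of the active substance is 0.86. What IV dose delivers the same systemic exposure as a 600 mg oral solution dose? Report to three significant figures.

Systemic exposure from an extravascular dose = F × D_ev, so the equivalent IV dose is F × D_ev.
D_iv = F × D_ev = 0.86 × 600 = 516 mg

D_iv = 516 mg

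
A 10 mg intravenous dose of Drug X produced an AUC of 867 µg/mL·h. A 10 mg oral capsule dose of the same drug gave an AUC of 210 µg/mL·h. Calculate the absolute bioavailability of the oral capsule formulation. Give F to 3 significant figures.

F = 0.242

F = (AUC_ev / D_ev) / (AUC_iv / D_iv)
  = (210/10) / (867/10)
  = 21 / 86.7 = 0.2422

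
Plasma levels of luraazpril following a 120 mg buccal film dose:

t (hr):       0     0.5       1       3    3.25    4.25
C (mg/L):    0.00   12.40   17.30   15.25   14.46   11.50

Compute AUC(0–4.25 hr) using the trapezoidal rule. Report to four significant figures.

Trapezoidal AUC_0→4.25:
  [0→0.5]: (0.00+12.40)/2 × 0.5 = 3.1
  [0.5→1]: (12.40+17.30)/2 × 0.5 = 7.425
  [1→3]: (17.30+15.25)/2 × 2 = 32.55
  [3→3.25]: (15.25+14.46)/2 × 0.25 = 3.71375
  [3.25→4.25]: (14.46+11.50)/2 × 1 = 12.98
  Sum = 59.76875 mg/L·hr

AUC = 59.77 mg/L·hr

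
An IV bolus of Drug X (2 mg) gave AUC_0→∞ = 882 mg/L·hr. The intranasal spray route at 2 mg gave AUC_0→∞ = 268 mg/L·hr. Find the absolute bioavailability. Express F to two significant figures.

F = (AUC_ev / D_ev) / (AUC_iv / D_iv)
  = (268/2) / (882/2)
  = 134 / 441 = 0.3039

F = 0.30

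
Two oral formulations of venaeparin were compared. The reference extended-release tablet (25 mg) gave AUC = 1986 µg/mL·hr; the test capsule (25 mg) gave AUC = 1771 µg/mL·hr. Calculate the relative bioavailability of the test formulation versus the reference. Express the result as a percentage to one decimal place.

F_rel = 89.2%

F_rel = (AUC_test/D_test) / (AUC_ref/D_ref)
      = (1771/25) / (1986/25)
      = 70.84 / 79.44 = 0.8917 = 89.17%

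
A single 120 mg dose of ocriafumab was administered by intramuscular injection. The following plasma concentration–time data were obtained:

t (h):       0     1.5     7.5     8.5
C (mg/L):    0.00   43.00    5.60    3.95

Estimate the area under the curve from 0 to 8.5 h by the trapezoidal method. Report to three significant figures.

Trapezoidal AUC_0→8.5:
  [0→1.5]: (0.00+43.00)/2 × 1.5 = 32.25
  [1.5→7.5]: (43.00+5.60)/2 × 6 = 145.8
  [7.5→8.5]: (5.60+3.95)/2 × 1 = 4.775
  Sum = 182.825 mg/L·h

AUC = 183 mg/L·h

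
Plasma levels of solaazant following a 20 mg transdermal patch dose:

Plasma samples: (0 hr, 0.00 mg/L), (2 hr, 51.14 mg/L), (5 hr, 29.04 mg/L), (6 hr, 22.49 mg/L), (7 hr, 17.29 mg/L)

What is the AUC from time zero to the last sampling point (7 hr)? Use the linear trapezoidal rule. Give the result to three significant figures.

Trapezoidal AUC_0→7:
  [0→2]: (0.00+51.14)/2 × 2 = 51.14
  [2→5]: (51.14+29.04)/2 × 3 = 120.27
  [5→6]: (29.04+22.49)/2 × 1 = 25.765
  [6→7]: (22.49+17.29)/2 × 1 = 19.89
  Sum = 217.065 mg/L·hr

AUC = 217 mg/L·hr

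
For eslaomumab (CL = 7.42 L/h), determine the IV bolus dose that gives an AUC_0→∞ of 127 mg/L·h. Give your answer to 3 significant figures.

Dose = 942 mg

Dose_iv = CL × AUC_0→∞
     = 7.42 × 127 = 942.34 mg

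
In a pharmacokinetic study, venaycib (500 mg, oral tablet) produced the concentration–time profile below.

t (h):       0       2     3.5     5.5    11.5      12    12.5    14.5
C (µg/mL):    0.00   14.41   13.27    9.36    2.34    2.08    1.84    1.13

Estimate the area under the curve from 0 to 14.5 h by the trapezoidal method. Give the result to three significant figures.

AUC = 98.0 µg/mL·h

Trapezoidal AUC_0→14.5:
  [0→2]: (0.00+14.41)/2 × 2 = 14.41
  [2→3.5]: (14.41+13.27)/2 × 1.5 = 20.76
  [3.5→5.5]: (13.27+9.36)/2 × 2 = 22.63
  [5.5→11.5]: (9.36+2.34)/2 × 6 = 35.1
  [11.5→12]: (2.34+2.08)/2 × 0.5 = 1.105
  [12→12.5]: (2.08+1.84)/2 × 0.5 = 0.98
  [12.5→14.5]: (1.84+1.13)/2 × 2 = 2.97
  Sum = 97.955 µg/mL·h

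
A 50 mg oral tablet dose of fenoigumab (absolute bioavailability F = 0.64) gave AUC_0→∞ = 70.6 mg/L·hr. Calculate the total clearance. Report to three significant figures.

CL = F × Dose / AUC_0→∞
   = 0.64 × 50 / 70.6 = 0.453258 L/hr

CL = 0.453 L/hr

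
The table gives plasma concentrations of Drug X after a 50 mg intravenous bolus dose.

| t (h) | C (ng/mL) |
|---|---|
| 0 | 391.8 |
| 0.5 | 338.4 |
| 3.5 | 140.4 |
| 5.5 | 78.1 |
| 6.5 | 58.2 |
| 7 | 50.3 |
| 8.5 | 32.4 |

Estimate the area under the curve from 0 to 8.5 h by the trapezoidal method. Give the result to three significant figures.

Trapezoidal AUC_0→8.5:
  [0→0.5]: (391.8+338.4)/2 × 0.5 = 182.55
  [0.5→3.5]: (338.4+140.4)/2 × 3 = 718.2
  [3.5→5.5]: (140.4+78.1)/2 × 2 = 218.5
  [5.5→6.5]: (78.1+58.2)/2 × 1 = 68.15
  [6.5→7]: (58.2+50.3)/2 × 0.5 = 27.125
  [7→8.5]: (50.3+32.4)/2 × 1.5 = 62.025
  Sum = 1276.55 ng/mL·h

AUC = 1280 ng/mL·h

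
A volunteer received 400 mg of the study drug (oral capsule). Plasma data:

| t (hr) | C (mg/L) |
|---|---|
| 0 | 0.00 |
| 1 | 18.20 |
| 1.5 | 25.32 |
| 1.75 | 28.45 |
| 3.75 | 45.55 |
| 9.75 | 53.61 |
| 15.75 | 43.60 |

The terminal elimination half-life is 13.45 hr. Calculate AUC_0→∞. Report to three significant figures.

Trapezoidal AUC_0→15.75:
  [0→1]: (0.00+18.20)/2 × 1 = 9.1
  [1→1.5]: (18.20+25.32)/2 × 0.5 = 10.88
  [1.5→1.75]: (25.32+28.45)/2 × 0.25 = 6.72125
  [1.75→3.75]: (28.45+45.55)/2 × 2 = 74.0
  [3.75→9.75]: (45.55+53.61)/2 × 6 = 297.48
  [9.75→15.75]: (53.61+43.60)/2 × 6 = 291.63
  Sum = 689.81125 mg/L·hr
k_e = ln2 / t½ = 0.693147 / 13.45 = 0.0515 hr^-1
Extrapolated tail: C_last / k_e = 43.60 / 0.0515 = 846.602
AUC_0→∞ = 689.81125 + 846.602 = 1536.41325 mg/L·hr

AUC = 1540 mg/L·hr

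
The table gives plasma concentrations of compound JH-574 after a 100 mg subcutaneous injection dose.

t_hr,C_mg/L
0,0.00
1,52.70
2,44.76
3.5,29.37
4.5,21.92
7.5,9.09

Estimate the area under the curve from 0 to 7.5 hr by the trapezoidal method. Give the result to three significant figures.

Trapezoidal AUC_0→7.5:
  [0→1]: (0.00+52.70)/2 × 1 = 26.35
  [1→2]: (52.70+44.76)/2 × 1 = 48.73
  [2→3.5]: (44.76+29.37)/2 × 1.5 = 55.5975
  [3.5→4.5]: (29.37+21.92)/2 × 1 = 25.645
  [4.5→7.5]: (21.92+9.09)/2 × 3 = 46.515
  Sum = 202.8375 mg/L·hr

AUC = 203 mg/L·hr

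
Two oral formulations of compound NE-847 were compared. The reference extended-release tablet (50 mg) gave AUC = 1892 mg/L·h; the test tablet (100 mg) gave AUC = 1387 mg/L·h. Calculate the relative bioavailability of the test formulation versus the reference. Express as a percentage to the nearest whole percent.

F_rel = (AUC_test/D_test) / (AUC_ref/D_ref)
      = (1387/100) / (1892/50)
      = 13.87 / 37.84 = 0.3665 = 36.65%

F_rel = 37%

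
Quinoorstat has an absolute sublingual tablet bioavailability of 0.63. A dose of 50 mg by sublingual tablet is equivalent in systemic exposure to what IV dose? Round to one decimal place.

Systemic exposure from an extravascular dose = F × D_ev, so the equivalent IV dose is F × D_ev.
D_iv = F × D_ev = 0.63 × 50 = 31.5 mg

D_iv = 31.5 mg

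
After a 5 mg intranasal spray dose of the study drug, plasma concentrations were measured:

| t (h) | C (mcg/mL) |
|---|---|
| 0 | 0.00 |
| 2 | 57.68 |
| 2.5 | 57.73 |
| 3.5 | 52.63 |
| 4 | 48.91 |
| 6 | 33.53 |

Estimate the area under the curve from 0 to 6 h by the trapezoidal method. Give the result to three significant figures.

Trapezoidal AUC_0→6:
  [0→2]: (0.00+57.68)/2 × 2 = 57.68
  [2→2.5]: (57.68+57.73)/2 × 0.5 = 28.8525
  [2.5→3.5]: (57.73+52.63)/2 × 1 = 55.18
  [3.5→4]: (52.63+48.91)/2 × 0.5 = 25.385
  [4→6]: (48.91+33.53)/2 × 2 = 82.44
  Sum = 249.5375 mcg/mL·h

AUC = 250 mcg/mL·h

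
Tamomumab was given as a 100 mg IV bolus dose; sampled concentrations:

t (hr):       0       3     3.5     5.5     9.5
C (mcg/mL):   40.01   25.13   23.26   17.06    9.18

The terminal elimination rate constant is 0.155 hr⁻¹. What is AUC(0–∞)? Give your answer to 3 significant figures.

AUC = 262 mcg/mL·hr

Trapezoidal AUC_0→9.5:
  [0→3]: (40.01+25.13)/2 × 3 = 97.71
  [3→3.5]: (25.13+23.26)/2 × 0.5 = 12.0975
  [3.5→5.5]: (23.26+17.06)/2 × 2 = 40.32
  [5.5→9.5]: (17.06+9.18)/2 × 4 = 52.48
  Sum = 202.6075 mcg/mL·hr
Extrapolated tail: C_last / k_e = 9.18 / 0.155 = 59.226
AUC_0→∞ = 202.6075 + 59.226 = 261.8335 mcg/mL·hr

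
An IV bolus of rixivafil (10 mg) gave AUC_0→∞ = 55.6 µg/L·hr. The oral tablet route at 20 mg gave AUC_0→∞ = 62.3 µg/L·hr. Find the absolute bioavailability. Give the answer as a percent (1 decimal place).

F = (AUC_ev / D_ev) / (AUC_iv / D_iv)
  = (62.3/20) / (55.6/10)
  = 3.115 / 5.56 = 0.5603
  = 56.03%

F = 56.0%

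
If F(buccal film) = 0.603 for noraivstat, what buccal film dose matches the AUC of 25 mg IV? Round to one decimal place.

For equal systemic exposure: F × D_ev = D_iv
D_ev = D_iv / F = 25 / 0.603 = 41.4594 mg

D_buccal = 41.5 mg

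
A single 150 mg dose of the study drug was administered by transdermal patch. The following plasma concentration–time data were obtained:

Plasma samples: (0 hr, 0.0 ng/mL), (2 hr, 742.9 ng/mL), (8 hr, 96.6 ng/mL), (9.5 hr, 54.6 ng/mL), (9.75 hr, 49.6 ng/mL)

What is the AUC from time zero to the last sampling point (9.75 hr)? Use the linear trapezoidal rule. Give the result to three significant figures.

Trapezoidal AUC_0→9.75:
  [0→2]: (0.0+742.9)/2 × 2 = 742.9
  [2→8]: (742.9+96.6)/2 × 6 = 2518.5
  [8→9.5]: (96.6+54.6)/2 × 1.5 = 113.4
  [9.5→9.75]: (54.6+49.6)/2 × 0.25 = 13.025
  Sum = 3387.825 ng/mL·hr

AUC = 3390 ng/mL·hr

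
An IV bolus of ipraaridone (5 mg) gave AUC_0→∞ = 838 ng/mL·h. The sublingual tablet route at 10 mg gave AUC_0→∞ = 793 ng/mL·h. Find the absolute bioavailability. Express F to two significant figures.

F = (AUC_ev / D_ev) / (AUC_iv / D_iv)
  = (793/10) / (838/5)
  = 79.3 / 167.6 = 0.4732

F = 0.47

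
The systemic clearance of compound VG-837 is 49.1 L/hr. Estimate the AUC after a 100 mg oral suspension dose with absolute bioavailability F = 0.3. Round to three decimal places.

AUC_0→∞ = F × Dose / CL
        = 0.3 × 100 / 49.1 = 0.610998 mg/L·hr

AUC = 0.611 mg/L·hr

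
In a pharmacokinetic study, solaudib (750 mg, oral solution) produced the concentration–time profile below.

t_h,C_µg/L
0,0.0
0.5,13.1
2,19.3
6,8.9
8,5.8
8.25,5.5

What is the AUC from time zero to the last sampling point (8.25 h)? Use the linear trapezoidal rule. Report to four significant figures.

Trapezoidal AUC_0→8.25:
  [0→0.5]: (0.0+13.1)/2 × 0.5 = 3.275
  [0.5→2]: (13.1+19.3)/2 × 1.5 = 24.3
  [2→6]: (19.3+8.9)/2 × 4 = 56.4
  [6→8]: (8.9+5.8)/2 × 2 = 14.7
  [8→8.25]: (5.8+5.5)/2 × 0.25 = 1.4125
  Sum = 100.0875 µg/L·h

AUC = 100.1 µg/L·h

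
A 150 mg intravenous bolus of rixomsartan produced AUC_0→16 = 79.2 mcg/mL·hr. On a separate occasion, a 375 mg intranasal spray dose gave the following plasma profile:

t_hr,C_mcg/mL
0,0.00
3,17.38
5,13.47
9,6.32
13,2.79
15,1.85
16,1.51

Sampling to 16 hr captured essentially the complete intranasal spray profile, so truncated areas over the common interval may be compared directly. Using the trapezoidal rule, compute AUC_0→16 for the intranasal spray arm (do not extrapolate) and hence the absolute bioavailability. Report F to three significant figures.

Trapezoidal AUC_0→16 (intranasal spray):
  [0→3]: (0.00+17.38)/2 × 3 = 26.07
  [3→5]: (17.38+13.47)/2 × 2 = 30.85
  [5→9]: (13.47+6.32)/2 × 4 = 39.58
  [9→13]: (6.32+2.79)/2 × 4 = 18.22
  [13→15]: (2.79+1.85)/2 × 2 = 4.64
  [15→16]: (1.85+1.51)/2 × 1 = 1.68
  Sum = 121.04 mcg/mL·hr
F = (AUC_ev/D_ev)/(AUC_iv/D_iv) = (121.04/375)/(79.2/150) = 0.322773/0.528 = 0.6113

F = 0.611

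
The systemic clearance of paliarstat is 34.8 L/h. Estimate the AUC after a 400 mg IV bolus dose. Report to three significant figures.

AUC_0→∞ = Dose_iv / CL
        = 400 / 34.8 = 11.4943 mg/L·h

AUC = 11.5 mg/L·h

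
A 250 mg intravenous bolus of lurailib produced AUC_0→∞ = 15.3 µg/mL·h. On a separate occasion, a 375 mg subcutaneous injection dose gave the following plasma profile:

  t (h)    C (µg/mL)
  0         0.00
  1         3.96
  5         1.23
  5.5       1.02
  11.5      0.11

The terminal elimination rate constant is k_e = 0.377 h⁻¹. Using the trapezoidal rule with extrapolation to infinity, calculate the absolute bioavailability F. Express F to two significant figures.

F = 0.72

Trapezoidal AUC_0→11.5 (subcutaneous injection):
  [0→1]: (0.00+3.96)/2 × 1 = 1.98
  [1→5]: (3.96+1.23)/2 × 4 = 10.38
  [5→5.5]: (1.23+1.02)/2 × 0.5 = 0.5625
  [5.5→11.5]: (1.02+0.11)/2 × 6 = 3.39
  Sum = 16.3125 µg/mL·h
Tail: C_last/k_e = 0.11/0.377 = 0.292
AUC_0→∞ (subcutaneous injection) = 16.3125 + 0.292 = 16.6045 µg/mL·h
F = (AUC_ev/D_ev)/(AUC_iv/D_iv) = (16.6045/375)/(15.3/250) = 0.0442787/0.0612 = 0.7235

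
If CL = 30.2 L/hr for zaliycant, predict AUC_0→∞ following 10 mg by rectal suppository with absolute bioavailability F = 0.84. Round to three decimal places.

AUC_0→∞ = F × Dose / CL
        = 0.84 × 10 / 30.2 = 0.278146 mg/L·hr

AUC = 0.278 mg/L·hr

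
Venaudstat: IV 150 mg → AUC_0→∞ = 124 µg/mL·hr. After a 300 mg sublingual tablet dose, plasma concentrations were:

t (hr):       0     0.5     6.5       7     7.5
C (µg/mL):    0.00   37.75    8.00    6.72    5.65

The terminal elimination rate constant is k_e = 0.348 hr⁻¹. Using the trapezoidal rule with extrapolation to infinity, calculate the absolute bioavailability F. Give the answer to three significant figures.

F = 0.684

Trapezoidal AUC_0→7.5 (sublingual tablet):
  [0→0.5]: (0.00+37.75)/2 × 0.5 = 9.4375
  [0.5→6.5]: (37.75+8.00)/2 × 6 = 137.25
  [6.5→7]: (8.00+6.72)/2 × 0.5 = 3.68
  [7→7.5]: (6.72+5.65)/2 × 0.5 = 3.0925
  Sum = 153.46 µg/mL·hr
Tail: C_last/k_e = 5.65/0.348 = 16.236
AUC_0→∞ (sublingual tablet) = 153.46 + 16.236 = 169.696 µg/mL·hr
F = (AUC_ev/D_ev)/(AUC_iv/D_iv) = (169.696/300)/(124/150) = 0.565653/0.826667 = 0.6843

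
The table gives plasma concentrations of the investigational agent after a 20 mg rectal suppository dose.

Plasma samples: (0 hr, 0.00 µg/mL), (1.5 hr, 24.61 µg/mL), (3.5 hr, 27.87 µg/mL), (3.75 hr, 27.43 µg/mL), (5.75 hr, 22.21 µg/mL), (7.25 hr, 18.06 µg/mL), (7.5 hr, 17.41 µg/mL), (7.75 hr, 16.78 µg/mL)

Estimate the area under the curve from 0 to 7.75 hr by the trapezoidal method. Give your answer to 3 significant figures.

AUC = 166 µg/mL·hr

Trapezoidal AUC_0→7.75:
  [0→1.5]: (0.00+24.61)/2 × 1.5 = 18.4575
  [1.5→3.5]: (24.61+27.87)/2 × 2 = 52.48
  [3.5→3.75]: (27.87+27.43)/2 × 0.25 = 6.9125
  [3.75→5.75]: (27.43+22.21)/2 × 2 = 49.64
  [5.75→7.25]: (22.21+18.06)/2 × 1.5 = 30.2025
  [7.25→7.5]: (18.06+17.41)/2 × 0.25 = 4.43375
  [7.5→7.75]: (17.41+16.78)/2 × 0.25 = 4.27375
  Sum = 166.4 µg/mL·hr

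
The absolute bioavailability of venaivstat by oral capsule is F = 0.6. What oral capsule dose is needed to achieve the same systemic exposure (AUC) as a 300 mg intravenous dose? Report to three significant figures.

D_oral = 500 mg

For equal systemic exposure: F × D_ev = D_iv
D_ev = D_iv / F = 300 / 0.6 = 500 mg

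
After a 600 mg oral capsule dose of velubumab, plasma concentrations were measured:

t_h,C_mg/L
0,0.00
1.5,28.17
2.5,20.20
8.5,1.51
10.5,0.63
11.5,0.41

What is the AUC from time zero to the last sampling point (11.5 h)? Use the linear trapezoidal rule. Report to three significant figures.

Trapezoidal AUC_0→11.5:
  [0→1.5]: (0.00+28.17)/2 × 1.5 = 21.1275
  [1.5→2.5]: (28.17+20.20)/2 × 1 = 24.185
  [2.5→8.5]: (20.20+1.51)/2 × 6 = 65.13
  [8.5→10.5]: (1.51+0.63)/2 × 2 = 2.14
  [10.5→11.5]: (0.63+0.41)/2 × 1 = 0.52
  Sum = 113.1025 mg/L·h

AUC = 113 mg/L·h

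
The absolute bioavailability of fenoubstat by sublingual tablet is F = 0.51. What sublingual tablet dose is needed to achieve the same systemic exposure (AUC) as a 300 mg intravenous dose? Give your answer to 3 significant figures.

D_sublingual = 588 mg

For equal systemic exposure: F × D_ev = D_iv
D_ev = D_iv / F = 300 / 0.51 = 588.235 mg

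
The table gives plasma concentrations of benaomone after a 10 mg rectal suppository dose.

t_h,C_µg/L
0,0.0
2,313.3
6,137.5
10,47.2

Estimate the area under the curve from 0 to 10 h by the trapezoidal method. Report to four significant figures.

AUC = 1584 µg/L·h

Trapezoidal AUC_0→10:
  [0→2]: (0.0+313.3)/2 × 2 = 313.3
  [2→6]: (313.3+137.5)/2 × 4 = 901.6
  [6→10]: (137.5+47.2)/2 × 4 = 369.4
  Sum = 1584.3 µg/L·h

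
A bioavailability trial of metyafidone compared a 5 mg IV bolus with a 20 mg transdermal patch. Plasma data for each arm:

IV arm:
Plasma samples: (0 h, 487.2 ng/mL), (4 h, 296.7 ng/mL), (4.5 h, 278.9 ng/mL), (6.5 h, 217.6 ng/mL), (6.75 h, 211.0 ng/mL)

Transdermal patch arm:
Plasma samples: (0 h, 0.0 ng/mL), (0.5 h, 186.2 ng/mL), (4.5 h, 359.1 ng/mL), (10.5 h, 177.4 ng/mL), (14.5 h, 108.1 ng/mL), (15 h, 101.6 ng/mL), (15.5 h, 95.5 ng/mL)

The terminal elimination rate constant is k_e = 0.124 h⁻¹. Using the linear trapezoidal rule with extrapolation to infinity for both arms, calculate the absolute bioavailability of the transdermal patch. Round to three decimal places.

F = 0.264

Trapezoidal AUC_0→6.75 (IV):
  [0→4]: (487.2+296.7)/2 × 4 = 1567.8
  [4→4.5]: (296.7+278.9)/2 × 0.5 = 143.9
  [4.5→6.5]: (278.9+217.6)/2 × 2 = 496.5
  [6.5→6.75]: (217.6+211.0)/2 × 0.25 = 53.575
  Sum = 2261.775 ng/mL·h
IV tail: 211.0/0.124 = 1701.613; AUC_iv,0→∞ = 2261.775 + 1701.613 = 3963.388 ng/mL·h
Trapezoidal AUC_0→15.5 (transdermal patch):
  [0→0.5]: (0.0+186.2)/2 × 0.5 = 46.55
  [0.5→4.5]: (186.2+359.1)/2 × 4 = 1090.6
  [4.5→10.5]: (359.1+177.4)/2 × 6 = 1609.5
  [10.5→14.5]: (177.4+108.1)/2 × 4 = 571.0
  [14.5→15]: (108.1+101.6)/2 × 0.5 = 52.425
  [15→15.5]: (101.6+95.5)/2 × 0.5 = 49.275
  Sum = 3419.35 ng/mL·h
transdermal patch tail: 95.5/0.124 = 770.161; AUC_ev,0→∞ = 3419.35 + 770.161 = 4189.511 ng/mL·h
F = (AUC_ev/D_ev)/(AUC_iv/D_iv) = (4189.511/20)/(3963.388/5) = 209.47555/792.6776 = 0.2643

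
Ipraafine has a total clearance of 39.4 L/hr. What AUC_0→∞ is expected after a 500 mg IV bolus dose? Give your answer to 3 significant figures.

AUC_0→∞ = Dose_iv / CL
        = 500 / 39.4 = 12.6904 mg/L·hr

AUC = 12.7 mg/L·hr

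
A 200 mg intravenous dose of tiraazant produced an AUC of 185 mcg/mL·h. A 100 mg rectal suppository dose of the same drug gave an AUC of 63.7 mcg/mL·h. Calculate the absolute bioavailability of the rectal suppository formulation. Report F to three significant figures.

F = (AUC_ev / D_ev) / (AUC_iv / D_iv)
  = (63.7/100) / (185/200)
  = 0.637 / 0.925 = 0.6886

F = 0.689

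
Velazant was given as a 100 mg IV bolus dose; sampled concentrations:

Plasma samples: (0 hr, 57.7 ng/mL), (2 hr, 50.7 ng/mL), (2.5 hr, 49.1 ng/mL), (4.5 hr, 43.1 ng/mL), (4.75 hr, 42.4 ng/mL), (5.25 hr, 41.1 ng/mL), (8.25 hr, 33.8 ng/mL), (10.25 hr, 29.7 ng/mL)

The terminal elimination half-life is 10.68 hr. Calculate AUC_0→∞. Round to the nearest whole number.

Trapezoidal AUC_0→10.25:
  [0→2]: (57.7+50.7)/2 × 2 = 108.4
  [2→2.5]: (50.7+49.1)/2 × 0.5 = 24.95
  [2.5→4.5]: (49.1+43.1)/2 × 2 = 92.2
  [4.5→4.75]: (43.1+42.4)/2 × 0.25 = 10.6875
  [4.75→5.25]: (42.4+41.1)/2 × 0.5 = 20.875
  [5.25→8.25]: (41.1+33.8)/2 × 3 = 112.35
  [8.25→10.25]: (33.8+29.7)/2 × 2 = 63.5
  Sum = 432.9625 ng/mL·hr
k_e = ln2 / t½ = 0.693147 / 10.68 = 0.0649 hr^-1
Extrapolated tail: C_last / k_e = 29.7 / 0.0649 = 457.627
AUC_0→∞ = 432.9625 + 457.627 = 890.5895 ng/mL·hr

AUC = 891 ng/mL·hr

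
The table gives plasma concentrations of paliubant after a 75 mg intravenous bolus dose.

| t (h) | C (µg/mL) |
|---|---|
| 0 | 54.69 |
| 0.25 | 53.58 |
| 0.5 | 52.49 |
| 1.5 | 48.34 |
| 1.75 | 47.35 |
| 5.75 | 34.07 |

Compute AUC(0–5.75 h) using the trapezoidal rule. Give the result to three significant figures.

Trapezoidal AUC_0→5.75:
  [0→0.25]: (54.69+53.58)/2 × 0.25 = 13.53375
  [0.25→0.5]: (53.58+52.49)/2 × 0.25 = 13.25875
  [0.5→1.5]: (52.49+48.34)/2 × 1 = 50.415
  [1.5→1.75]: (48.34+47.35)/2 × 0.25 = 11.96125
  [1.75→5.75]: (47.35+34.07)/2 × 4 = 162.84
  Sum = 252.00875 µg/mL·h

AUC = 252 µg/mL·h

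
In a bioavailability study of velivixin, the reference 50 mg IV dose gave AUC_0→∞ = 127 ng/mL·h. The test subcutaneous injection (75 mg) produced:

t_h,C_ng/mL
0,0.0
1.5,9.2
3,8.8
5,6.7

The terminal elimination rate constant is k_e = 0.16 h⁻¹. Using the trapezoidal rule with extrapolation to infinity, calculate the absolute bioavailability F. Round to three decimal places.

F = 0.408

Trapezoidal AUC_0→5 (subcutaneous injection):
  [0→1.5]: (0.0+9.2)/2 × 1.5 = 6.9
  [1.5→3]: (9.2+8.8)/2 × 1.5 = 13.5
  [3→5]: (8.8+6.7)/2 × 2 = 15.5
  Sum = 35.9 ng/mL·h
Tail: C_last/k_e = 6.7/0.16 = 41.875
AUC_0→∞ (subcutaneous injection) = 35.9 + 41.875 = 77.775 ng/mL·h
F = (AUC_ev/D_ev)/(AUC_iv/D_iv) = (77.775/75)/(127/50) = 1.037/2.54 = 0.4083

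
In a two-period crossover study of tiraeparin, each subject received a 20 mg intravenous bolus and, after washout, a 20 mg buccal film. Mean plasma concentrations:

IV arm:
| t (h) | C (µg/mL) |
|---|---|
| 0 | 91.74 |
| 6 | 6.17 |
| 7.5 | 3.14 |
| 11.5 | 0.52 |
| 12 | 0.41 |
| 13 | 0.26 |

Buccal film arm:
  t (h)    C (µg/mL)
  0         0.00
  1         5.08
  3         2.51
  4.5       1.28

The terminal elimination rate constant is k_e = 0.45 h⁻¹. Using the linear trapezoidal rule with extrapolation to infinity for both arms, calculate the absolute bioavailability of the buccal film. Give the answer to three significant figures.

F = 0.0512

Trapezoidal AUC_0→13 (IV):
  [0→6]: (91.74+6.17)/2 × 6 = 293.73
  [6→7.5]: (6.17+3.14)/2 × 1.5 = 6.9825
  [7.5→11.5]: (3.14+0.52)/2 × 4 = 7.32
  [11.5→12]: (0.52+0.41)/2 × 0.5 = 0.2325
  [12→13]: (0.41+0.26)/2 × 1 = 0.335
  Sum = 308.6 µg/mL·h
IV tail: 0.26/0.45 = 0.578; AUC_iv,0→∞ = 308.6 + 0.578 = 309.178 µg/mL·h
Trapezoidal AUC_0→4.5 (buccal film):
  [0→1]: (0.00+5.08)/2 × 1 = 2.54
  [1→3]: (5.08+2.51)/2 × 2 = 7.59
  [3→4.5]: (2.51+1.28)/2 × 1.5 = 2.8425
  Sum = 12.9725 µg/mL·h
buccal film tail: 1.28/0.45 = 2.844; AUC_ev,0→∞ = 12.9725 + 2.844 = 15.8165 µg/mL·h
F = (AUC_ev/D_ev)/(AUC_iv/D_iv) = (15.8165/20)/(309.178/20) = 0.790825/15.4589 = 0.0512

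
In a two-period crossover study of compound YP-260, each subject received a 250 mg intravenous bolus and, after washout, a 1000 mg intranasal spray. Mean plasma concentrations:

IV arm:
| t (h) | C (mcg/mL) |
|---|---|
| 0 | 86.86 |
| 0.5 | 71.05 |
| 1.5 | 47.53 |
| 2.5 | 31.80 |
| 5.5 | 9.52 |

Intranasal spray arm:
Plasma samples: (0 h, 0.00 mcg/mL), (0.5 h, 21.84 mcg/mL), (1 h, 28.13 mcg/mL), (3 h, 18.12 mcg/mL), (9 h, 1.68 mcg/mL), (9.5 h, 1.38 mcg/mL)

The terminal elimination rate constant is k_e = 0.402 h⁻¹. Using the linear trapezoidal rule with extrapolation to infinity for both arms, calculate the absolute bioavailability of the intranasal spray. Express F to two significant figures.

Trapezoidal AUC_0→5.5 (IV):
  [0→0.5]: (86.86+71.05)/2 × 0.5 = 39.4775
  [0.5→1.5]: (71.05+47.53)/2 × 1 = 59.29
  [1.5→2.5]: (47.53+31.80)/2 × 1 = 39.665
  [2.5→5.5]: (31.80+9.52)/2 × 3 = 61.98
  Sum = 200.4125 mcg/mL·h
IV tail: 9.52/0.402 = 23.682; AUC_iv,0→∞ = 200.4125 + 23.682 = 224.0945 mcg/mL·h
Trapezoidal AUC_0→9.5 (intranasal spray):
  [0→0.5]: (0.00+21.84)/2 × 0.5 = 5.46
  [0.5→1]: (21.84+28.13)/2 × 0.5 = 12.4925
  [1→3]: (28.13+18.12)/2 × 2 = 46.25
  [3→9]: (18.12+1.68)/2 × 6 = 59.4
  [9→9.5]: (1.68+1.38)/2 × 0.5 = 0.765
  Sum = 124.3675 mcg/mL·h
intranasal spray tail: 1.38/0.402 = 3.433; AUC_ev,0→∞ = 124.3675 + 3.433 = 127.8005 mcg/mL·h
F = (AUC_ev/D_ev)/(AUC_iv/D_iv) = (127.8005/1000)/(224.0945/250) = 0.1278005/0.896378 = 0.1426

F = 0.14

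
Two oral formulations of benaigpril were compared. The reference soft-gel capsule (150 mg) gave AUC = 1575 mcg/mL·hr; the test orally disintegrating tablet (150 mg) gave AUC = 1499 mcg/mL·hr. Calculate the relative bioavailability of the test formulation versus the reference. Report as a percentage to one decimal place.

F_rel = 95.2%

F_rel = (AUC_test/D_test) / (AUC_ref/D_ref)
      = (1499/150) / (1575/150)
      = 9.99333 / 10.5 = 0.9517 = 95.17%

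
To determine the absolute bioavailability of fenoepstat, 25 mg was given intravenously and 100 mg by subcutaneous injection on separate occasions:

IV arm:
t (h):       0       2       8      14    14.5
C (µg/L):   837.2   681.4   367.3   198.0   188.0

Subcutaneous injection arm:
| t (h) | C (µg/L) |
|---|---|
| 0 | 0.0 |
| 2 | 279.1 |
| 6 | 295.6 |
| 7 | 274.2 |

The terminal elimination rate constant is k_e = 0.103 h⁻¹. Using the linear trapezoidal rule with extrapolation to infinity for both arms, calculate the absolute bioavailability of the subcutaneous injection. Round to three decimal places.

Trapezoidal AUC_0→14.5 (IV):
  [0→2]: (837.2+681.4)/2 × 2 = 1518.6
  [2→8]: (681.4+367.3)/2 × 6 = 3146.1
  [8→14]: (367.3+198.0)/2 × 6 = 1695.9
  [14→14.5]: (198.0+188.0)/2 × 0.5 = 96.5
  Sum = 6457.1 µg/L·h
IV tail: 188.0/0.103 = 1825.243; AUC_iv,0→∞ = 6457.1 + 1825.243 = 8282.343 µg/L·h
Trapezoidal AUC_0→7 (subcutaneous injection):
  [0→2]: (0.0+279.1)/2 × 2 = 279.1
  [2→6]: (279.1+295.6)/2 × 4 = 1149.4
  [6→7]: (295.6+274.2)/2 × 1 = 284.9
  Sum = 1713.4 µg/L·h
subcutaneous injection tail: 274.2/0.103 = 2662.136; AUC_ev,0→∞ = 1713.4 + 2662.136 = 4375.536 µg/L·h
F = (AUC_ev/D_ev)/(AUC_iv/D_iv) = (4375.536/100)/(8282.343/25) = 43.75536/331.29372 = 0.1321

F = 0.132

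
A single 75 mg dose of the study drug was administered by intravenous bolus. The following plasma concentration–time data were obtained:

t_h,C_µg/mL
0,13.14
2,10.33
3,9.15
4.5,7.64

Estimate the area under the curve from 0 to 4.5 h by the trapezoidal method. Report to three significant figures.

Trapezoidal AUC_0→4.5:
  [0→2]: (13.14+10.33)/2 × 2 = 23.47
  [2→3]: (10.33+9.15)/2 × 1 = 9.74
  [3→4.5]: (9.15+7.64)/2 × 1.5 = 12.5925
  Sum = 45.8025 µg/mL·h

AUC = 45.8 µg/mL·h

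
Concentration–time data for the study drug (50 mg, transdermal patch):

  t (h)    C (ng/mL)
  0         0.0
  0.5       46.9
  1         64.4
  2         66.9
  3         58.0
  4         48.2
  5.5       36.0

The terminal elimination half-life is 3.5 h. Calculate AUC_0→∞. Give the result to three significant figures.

Trapezoidal AUC_0→5.5:
  [0→0.5]: (0.0+46.9)/2 × 0.5 = 11.725
  [0.5→1]: (46.9+64.4)/2 × 0.5 = 27.825
  [1→2]: (64.4+66.9)/2 × 1 = 65.65
  [2→3]: (66.9+58.0)/2 × 1 = 62.45
  [3→4]: (58.0+48.2)/2 × 1 = 53.1
  [4→5.5]: (48.2+36.0)/2 × 1.5 = 63.15
  Sum = 283.9 ng/mL·h
k_e = ln2 / t½ = 0.693147 / 3.5 = 0.1980 h^-1
Extrapolated tail: C_last / k_e = 36.0 / 0.198 = 181.818
AUC_0→∞ = 283.9 + 181.818 = 465.718 ng/mL·h

AUC = 466 ng/mL·h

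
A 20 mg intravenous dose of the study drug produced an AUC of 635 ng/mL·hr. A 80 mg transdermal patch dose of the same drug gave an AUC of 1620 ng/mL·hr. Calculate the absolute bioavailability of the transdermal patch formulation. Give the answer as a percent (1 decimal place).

F = (AUC_ev / D_ev) / (AUC_iv / D_iv)
  = (1620/80) / (635/20)
  = 20.25 / 31.75 = 0.6378
  = 63.78%

F = 63.8%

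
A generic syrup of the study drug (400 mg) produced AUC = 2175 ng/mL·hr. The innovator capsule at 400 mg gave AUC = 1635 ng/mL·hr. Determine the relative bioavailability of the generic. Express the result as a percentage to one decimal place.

F_rel = (AUC_test/D_test) / (AUC_ref/D_ref)
      = (2175/400) / (1635/400)
      = 5.4375 / 4.0875 = 1.3303 = 133.03%

F_rel = 133.0%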